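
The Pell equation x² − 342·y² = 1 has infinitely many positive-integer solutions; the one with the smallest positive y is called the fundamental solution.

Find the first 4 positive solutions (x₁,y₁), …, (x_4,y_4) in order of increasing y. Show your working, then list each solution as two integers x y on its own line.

37 2
2737 148
202501 10950
14982337 810152

√342 = [18; 2,36, …], period ℓ=2 (even) → k=1
a_0=18:  p_0=18·1+0=18,  q_0=18·0+1=1
a_1=2:  p_1=2·18+1=37,  q_1=2·1+0=2
fundamental: x₁=37, y₁=2  (since 1369 − 342·4 = 1)
k=2:  x_2 = 37·37+342·2·2 = 2737,  y_2 = 37·2+2·37 = 148
k=3:  x_3 = 37·2737+342·2·148 = 202501,  y_3 = 37·148+2·2737 = 10950
k=4:  x_4 = 37·202501+342·2·10950 = 14982337,  y_4 = 37·10950+2·202501 = 810152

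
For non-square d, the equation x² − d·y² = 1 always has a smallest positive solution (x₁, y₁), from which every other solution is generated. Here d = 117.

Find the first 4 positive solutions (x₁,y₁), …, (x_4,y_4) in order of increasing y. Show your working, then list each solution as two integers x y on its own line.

d=117: √d = [10; 1,4,2,4,1,20] (ℓ=6, even), read p_5/q_5
k=0  a_k=10  p_k/q_k = 10/1
…
k=4  a_k=4  p_k/q_k = 530/49
k=5  a_k=1  p_k/q_k = 649/60
fundamental: x₁=649, y₁=60  (since 421201 − 117·3600 = 1)
(x_2, y_2) = (649·649 + 117·60·60, 649·60 + 60·649) = (842401, 77880)
(x_3, y_3) = (649·842401 + 117·60·77880, 649·77880 + 60·842401) = (1093435849, 101088180)
(x_4, y_4) = (649·1093435849 + 117·60·101088180, 649·101088180 + 60·1093435849) = (1419278889601, 131212379760)

649 60
842401 77880
1093435849 101088180
1419278889601 131212379760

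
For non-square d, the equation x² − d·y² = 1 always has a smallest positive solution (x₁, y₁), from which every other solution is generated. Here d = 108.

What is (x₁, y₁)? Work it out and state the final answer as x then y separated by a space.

d=108: √d = [10; 2,1,1,4,1,1,2,20] (ℓ=8, even), read p_7/q_7
step 0: (10, 1)  from 10·(1,0) + (0,1)
step 1: (21, 2)  from 2·(10,1) + (1,0)
…
step 3: (52, 5)  from 1·(31,3) + (21,2)
step 4: (239, 23)  from 4·(52,5) + (31,3)
…
step 6: (530, 51)  from 1·(291,28) + (239,23)
step 7: (1351, 130)  from 2·(530,51) + (291,28)
→ (1351, 130).  Check: 1351²=1825201, 108·130²=1825200, difference 1.

1351 130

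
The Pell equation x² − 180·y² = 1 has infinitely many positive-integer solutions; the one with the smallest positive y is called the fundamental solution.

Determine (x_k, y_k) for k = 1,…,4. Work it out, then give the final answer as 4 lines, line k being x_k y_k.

161 12
51841 3864
16692641 1244196
5374978561 400627248

d=180: √d = [13; 2,2,2,26] (ℓ=4, even), read p_3/q_3
k=0  a_k=13  p_k/q_k = 13/1
…
k=2  a_k=2  p_k/q_k = 67/5
k=3  a_k=2  p_k/q_k = 161/12
fundamental: x₁=161, y₁=12  (since 25921 − 180·144 = 1)
n=2: (161,12)∘(161,12) = (161·161+180·12·12, 161·12+12·161) = (51841,3864)
n=3: (51841,3864)∘(161,12) = (161·51841+180·12·3864, 161·3864+12·51841) = (16692641,1244196)
n=4: (16692641,1244196)∘(161,12) = (161·16692641+180·12·1244196, 161·1244196+12·16692641) = (5374978561,400627248)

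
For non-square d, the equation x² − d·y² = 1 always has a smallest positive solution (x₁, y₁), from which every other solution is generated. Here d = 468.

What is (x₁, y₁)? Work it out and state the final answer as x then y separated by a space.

649 30

[21; 1,1,1,2,1,1,1,42] for √468; ℓ=8 ⇒ convergent index 7
k=0  a_k=21  p_k/q_k = 21/1
k=1  a_k=1  p_k/q_k = 22/1
k=2  a_k=1  p_k/q_k = 43/2
k=3  a_k=1  p_k/q_k = 65/3
k=4  a_k=2  p_k/q_k = 173/8
k=5  a_k=1  p_k/q_k = 238/11
k=6  a_k=1  p_k/q_k = 411/19
k=7  a_k=1  p_k/q_k = 649/30
(x₁, y₁) = (649, 30);  649² − 468·30² = 1 ✓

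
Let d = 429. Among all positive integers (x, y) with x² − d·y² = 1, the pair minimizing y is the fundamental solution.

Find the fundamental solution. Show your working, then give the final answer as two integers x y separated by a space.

√429 → a₀=20, period (1,2,2,9,1,12,1,9,2,2,1,40); ℓ=12 even so k=11
i=0: a=20 ⇒ p=20, q=1
…
i=6: a=12 ⇒ p=19511, q=942
i=7: a=1 ⇒ p=21023, q=1015
…
i=10: a=2 ⇒ p=1085636, q=52415
i=11: a=1 ⇒ p=1524095, q=73584
→ (1524095, 73584).  Check: 1524095²=2322865569025, 429·73584²=2322865569024, difference 1.

1524095 73584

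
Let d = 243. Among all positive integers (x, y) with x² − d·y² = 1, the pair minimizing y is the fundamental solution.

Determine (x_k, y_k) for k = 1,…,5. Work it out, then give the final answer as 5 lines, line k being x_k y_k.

√243 → a₀=15, period (1,1,2,3,15,3,2,1,1,30); ℓ=10 even so k=9
step 0: (15, 1)  from 15·(1,0) + (0,1)
step 1: (16, 1)  from 1·(15,1) + (1,0)
step 2: (31, 2)  from 1·(16,1) + (15,1)
step 3: (78, 5)  from 2·(31,2) + (16,1)
step 4: (265, 17)  from 3·(78,5) + (31,2)
step 5: (4053, 260)  from 15·(265,17) + (78,5)
…
step 7: (28901, 1854)  from 2·(12424,797) + (4053,260)
step 8: (41325, 2651)  from 1·(28901,1854) + (12424,797)
step 9: (70226, 4505)  from 1·(41325,2651) + (28901,1854)
(x₁, y₁) = (70226, 4505);  70226² − 243·4505² = 1 ✓
n=2: (70226,4505)∘(70226,4505) = (70226·70226+243·4505·4505, 70226·4505+4505·70226) = (9863382151,632736260)
n=3: (9863382151,632736260)∘(70226,4505) = (70226·9863382151+243·4505·632736260, 70226·632736260+4505·9863382151) = (1385331749802026,88869073185015)
n=4: (1385331749802026,88869073185015)∘(70226,4505) = (70226·1385331749802026+243·4505·88869073185015, 70226·88869073185015+4505·1385331749802026) = (194572614913330773601,12481839066348990520)
n=5: (194572614913330773601,12481839066348990520)∘(70226,4505) = (70226·194572614913330773601+243·4505·12481839066348990520, 70226·12481839066348990520+4505·194572614913330773601) = (27328112908421802064005626,1753099260457979343330025)

70226 4505
9863382151 632736260
1385331749802026 88869073185015
194572614913330773601 12481839066348990520
27328112908421802064005626 1753099260457979343330025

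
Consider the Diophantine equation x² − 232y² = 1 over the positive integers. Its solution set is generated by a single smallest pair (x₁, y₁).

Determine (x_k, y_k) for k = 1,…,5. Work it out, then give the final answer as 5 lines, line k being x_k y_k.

d=232: √d = [15; 4,3,7,3,4,30] (ℓ=6, even), read p_5/q_5
i=0: a=15 ⇒ p=15, q=1
…
i=2: a=3 ⇒ p=198, q=13
i=3: a=7 ⇒ p=1447, q=95
i=4: a=3 ⇒ p=4539, q=298
i=5: a=4 ⇒ p=19603, q=1287
fundamental: x₁=19603, y₁=1287  (since 384277609 − 232·1656369 = 1)
(19603+1287√232)^2 = 768555217 + 50458122√232
(19603+1287√232)^3 = 30131975818099 + 1978261129845√232
(19603+1287√232)^4 = 1181354243155834177 + 77559705806244948√232
(19603+1287√232)^5 = 46316174427035658925363 + 3040805823861378301443√232

19603 1287
768555217 50458122
30131975818099 1978261129845
1181354243155834177 77559705806244948
46316174427035658925363 3040805823861378301443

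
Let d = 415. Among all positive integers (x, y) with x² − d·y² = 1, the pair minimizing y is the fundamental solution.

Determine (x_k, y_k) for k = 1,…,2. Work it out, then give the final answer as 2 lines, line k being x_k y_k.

18412804 903849
678062702284831 33284788965192

[20; 2,1,2,4,6,…,1,2,40] for √415; ℓ=16 ⇒ convergent index 15
a_0=20:  p_0=20·1+0=20,  q_0=20·0+1=1
…
a_2=1:  p_2=1·41+20=61,  q_2=1·2+1=3
…
a_5=6:  p_5=6·713+163=4441,  q_5=6·35+8=218
a_6=1:  p_6=1·4441+713=5154,  q_6=1·218+35=253
…
a_8=3:  p_8=3·9595+5154=33939,  q_8=3·471+253=1666
…
a_10=1:  p_10=1·43534+33939=77473,  q_10=1·2137+1666=3803
…
a_14=1:  p_14=1·4730294+2110961=6841255,  q_14=1·232201+103623=335824
a_15=2:  p_15=2·6841255+4730294=18412804,  q_15=2·335824+232201=903849
→ (18412804, 903849).  Check: 18412804²=339031351142416, 415·903849²=339031351142415, difference 1.
(18412804+903849√415)^2 = 678062702284831 + 33284788965192√415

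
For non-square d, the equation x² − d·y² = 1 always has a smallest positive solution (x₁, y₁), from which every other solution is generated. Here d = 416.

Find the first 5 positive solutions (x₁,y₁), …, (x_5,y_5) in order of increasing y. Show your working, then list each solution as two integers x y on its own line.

5201 255
54100801 2652510
562756526801 27591408765
5853793337683201 287005831321020
60891157735824130001 2985434629809841275

[20; 2,1,1,9,1,1,2,40] for √416; ℓ=8 ⇒ convergent index 7
step 0: (20, 1)  from 20·(1,0) + (0,1)
step 1: (41, 2)  from 2·(20,1) + (1,0)
step 2: (61, 3)  from 1·(41,2) + (20,1)
step 3: (102, 5)  from 1·(61,3) + (41,2)
step 4: (979, 48)  from 9·(102,5) + (61,3)
step 5: (1081, 53)  from 1·(979,48) + (102,5)
step 6: (2060, 101)  from 1·(1081,53) + (979,48)
step 7: (5201, 255)  from 2·(2060,101) + (1081,53)
→ (5201, 255).  Check: 5201²=27050401, 416·255²=27050400, difference 1.
n=2: (5201,255)∘(5201,255) = (5201·5201+416·255·255, 5201·255+255·5201) = (54100801,2652510)
n=3: (54100801,2652510)∘(5201,255) = (5201·54100801+416·255·2652510, 5201·2652510+255·54100801) = (562756526801,27591408765)
n=4: (562756526801,27591408765)∘(5201,255) = (5201·562756526801+416·255·27591408765, 5201·27591408765+255·562756526801) = (5853793337683201,287005831321020)
n=5: (5853793337683201,287005831321020)∘(5201,255) = (5201·5853793337683201+416·255·287005831321020, 5201·287005831321020+255·5853793337683201) = (60891157735824130001,2985434629809841275)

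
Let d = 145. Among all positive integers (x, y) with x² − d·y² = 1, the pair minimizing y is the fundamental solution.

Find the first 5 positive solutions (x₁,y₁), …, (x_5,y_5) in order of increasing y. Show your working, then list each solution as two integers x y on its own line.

[12; 24] for √145; ℓ=1 ⇒ convergent index 1
i=0: a=12 ⇒ p=12, q=1
i=1: a=24 ⇒ p=289, q=24
(x₁, y₁) = (289, 24);  289² − 145·24² = 1 ✓
n=2: (289,24)∘(289,24) = (289·289+145·24·24, 289·24+24·289) = (167041,13872)
n=3: (167041,13872)∘(289,24) = (289·167041+145·24·13872, 289·13872+24·167041) = (96549409,8017992)
n=4: (96549409,8017992)∘(289,24) = (289·96549409+145·24·8017992, 289·8017992+24·96549409) = (55805391361,4634385504)
n=5: (55805391361,4634385504)∘(289,24) = (289·55805391361+145·24·4634385504, 289·4634385504+24·55805391361) = (32255419657249,2678666803320)

289 24
167041 13872
96549409 8017992
55805391361 4634385504
32255419657249 2678666803320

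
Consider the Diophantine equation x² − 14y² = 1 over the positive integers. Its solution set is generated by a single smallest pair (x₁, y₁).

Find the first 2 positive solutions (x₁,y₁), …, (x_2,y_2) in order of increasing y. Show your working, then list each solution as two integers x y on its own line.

d=14: √d = [3; 1,2,1,6] (ℓ=4, even), read p_3/q_3
k=0  a_k=3  p_k/q_k = 3/1
…
k=2  a_k=2  p_k/q_k = 11/3
k=3  a_k=1  p_k/q_k = 15/4
fundamental: x₁=15, y₁=4  (since 225 − 14·16 = 1)
(x_2, y_2) = (15·15 + 14·4·4, 15·4 + 4·15) = (449, 120)

15 4
449 120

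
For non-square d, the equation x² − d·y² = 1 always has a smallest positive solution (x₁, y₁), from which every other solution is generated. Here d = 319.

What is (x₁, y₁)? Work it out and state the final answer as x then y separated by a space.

√319 → a₀=17, period (1,6,5,1,4,…,6,1,34); ℓ=14 even so k=13
k=0  a_k=17  p_k/q_k = 17/1
k=1  a_k=1  p_k/q_k = 18/1
…
k=4  a_k=1  p_k/q_k = 768/43
k=5  a_k=4  p_k/q_k = 3715/208
k=6  a_k=3  p_k/q_k = 11913/667
k=7  a_k=1  p_k/q_k = 15628/875
k=8  a_k=3  p_k/q_k = 58797/3292
…
k=11  a_k=5  p_k/q_k = 1798881/100718
k=12  a_k=6  p_k/q_k = 11102899/621643
k=13  a_k=1  p_k/q_k = 12901780/722361
(x₁, y₁) = (12901780, 722361);  12901780² − 319·722361² = 1 ✓

12901780 722361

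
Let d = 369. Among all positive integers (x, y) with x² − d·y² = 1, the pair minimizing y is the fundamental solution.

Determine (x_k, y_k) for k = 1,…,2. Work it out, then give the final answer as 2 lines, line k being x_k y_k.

8396801 437120
141012534067201 7340819306240

d=369: √d = [19; 4,1,3,2,7,4,7,2,3,1,4,38] (ℓ=12, even), read p_11/q_11
a_0=19:  p_0=19·1+0=19,  q_0=19·0+1=1
…
a_2=1:  p_2=1·77+19=96,  q_2=1·4+1=5
…
a_5=7:  p_5=7·826+365=6147,  q_5=7·43+19=320
a_6=4:  p_6=4·6147+826=25414,  q_6=4·320+43=1323
…
a_8=2:  p_8=2·184045+25414=393504,  q_8=2·9581+1323=20485
…
a_10=1:  p_10=1·1364557+393504=1758061,  q_10=1·71036+20485=91521
a_11=4:  p_11=4·1758061+1364557=8396801,  q_11=4·91521+71036=437120
(x₁, y₁) = (8396801, 437120);  8396801² − 369·437120² = 1 ✓
(x_2, y_2) = (8396801·8396801 + 369·437120·437120, 8396801·437120 + 437120·8396801) = (141012534067201, 7340819306240)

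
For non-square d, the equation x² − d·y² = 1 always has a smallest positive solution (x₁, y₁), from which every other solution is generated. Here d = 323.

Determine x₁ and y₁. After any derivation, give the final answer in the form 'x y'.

√323 = [17; 1,34, …], period ℓ=2 (even) → k=1
step 0: (17, 1)  from 17·(1,0) + (0,1)
step 1: (18, 1)  from 1·(17,1) + (1,0)
fundamental: x₁=18, y₁=1  (since 324 − 323·1 = 1)

18 1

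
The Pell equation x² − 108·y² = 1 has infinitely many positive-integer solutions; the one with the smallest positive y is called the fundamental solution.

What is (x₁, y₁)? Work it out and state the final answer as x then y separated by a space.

1351 130

√108 = [10; 2,1,1,4,1,1,2,20, …], period ℓ=8 (even) → k=7
a_0=10:  p_0=10·1+0=10,  q_0=10·0+1=1
a_1=2:  p_1=2·10+1=21,  q_1=2·1+0=2
a_2=1:  p_2=1·21+10=31,  q_2=1·2+1=3
…
a_4=4:  p_4=4·52+31=239,  q_4=4·5+3=23
…
a_6=1:  p_6=1·291+239=530,  q_6=1·28+23=51
a_7=2:  p_7=2·530+291=1351,  q_7=2·51+28=130
fundamental: x₁=1351, y₁=130  (since 1825201 − 108·16900 = 1)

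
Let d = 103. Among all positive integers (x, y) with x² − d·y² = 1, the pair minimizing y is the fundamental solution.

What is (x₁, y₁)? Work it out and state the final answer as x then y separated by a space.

d=103: √d = [10; 6,1,2,1,1,9,1,1,2,1,6,20] (ℓ=12, even), read p_11/q_11
k=0  a_k=10  p_k/q_k = 10/1
k=1  a_k=6  p_k/q_k = 61/6
…
k=3  a_k=2  p_k/q_k = 203/20
…
k=9  a_k=2  p_k/q_k = 24266/2391
k=10  a_k=1  p_k/q_k = 33877/3338
k=11  a_k=6  p_k/q_k = 227528/22419
(x₁, y₁) = (227528, 22419);  227528² − 103·22419² = 1 ✓

227528 22419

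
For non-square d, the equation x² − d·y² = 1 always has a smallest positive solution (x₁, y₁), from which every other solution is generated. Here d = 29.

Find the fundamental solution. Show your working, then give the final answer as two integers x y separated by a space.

9801 1820

[5; 2,1,1,2,10] for √29; ℓ=5 ⇒ convergent index 9
i=0: a=5 ⇒ p=5, q=1
…
i=2: a=1 ⇒ p=16, q=3
…
i=5: a=10 ⇒ p=727, q=135
i=6: a=2 ⇒ p=1524, q=283
i=7: a=1 ⇒ p=2251, q=418
i=8: a=1 ⇒ p=3775, q=701
i=9: a=2 ⇒ p=9801, q=1820
→ (9801, 1820).  Check: 9801²=96059601, 29·1820²=96059600, difference 1.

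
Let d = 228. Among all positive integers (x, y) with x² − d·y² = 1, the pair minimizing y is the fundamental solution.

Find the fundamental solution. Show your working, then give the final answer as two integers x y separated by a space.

151 10

[15; 10,30] for √228; ℓ=2 ⇒ convergent index 1
a_0=15:  p_0=15·1+0=15,  q_0=15·0+1=1
a_1=10:  p_1=10·15+1=151,  q_1=10·1+0=10
fundamental: x₁=151, y₁=10  (since 22801 − 228·100 = 1)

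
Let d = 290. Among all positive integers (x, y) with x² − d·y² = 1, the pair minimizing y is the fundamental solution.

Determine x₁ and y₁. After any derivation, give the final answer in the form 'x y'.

579 34

√290 → a₀=17, period (34); ℓ=1 odd so k=1
i=0: a=17 ⇒ p=17, q=1
i=1: a=34 ⇒ p=579, q=34
fundamental: x₁=579, y₁=34  (since 335241 − 290·1156 = 1)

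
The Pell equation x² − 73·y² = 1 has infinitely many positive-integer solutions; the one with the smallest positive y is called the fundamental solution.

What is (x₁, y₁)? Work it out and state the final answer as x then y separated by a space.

√73 = [8; 1,1,5,5,1,1,16, …], period ℓ=7 (odd) → k=13
step 0: (8, 1)  from 8·(1,0) + (0,1)
…
step 2: (17, 2)  from 1·(9,1) + (8,1)
step 3: (94, 11)  from 5·(17,2) + (9,1)
step 4: (487, 57)  from 5·(94,11) + (17,2)
…
step 6: (1068, 125)  from 1·(581,68) + (487,57)
…
step 8: (18737, 2193)  from 1·(17669,2068) + (1068,125)
step 9: (36406, 4261)  from 1·(18737,2193) + (17669,2068)
step 10: (200767, 23498)  from 5·(36406,4261) + (18737,2193)
…
step 12: (1241008, 145249)  from 1·(1040241,121751) + (200767,23498)
step 13: (2281249, 267000)  from 1·(1241008,145249) + (1040241,121751)
(x₁, y₁) = (2281249, 267000);  2281249² − 73·267000² = 1 ✓

2281249 267000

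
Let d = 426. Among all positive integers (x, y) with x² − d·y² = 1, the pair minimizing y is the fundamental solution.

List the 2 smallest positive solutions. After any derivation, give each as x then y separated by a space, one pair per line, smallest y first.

88751 4300
15753480001 763258600

[20; 1,1,1,3,2,6,2,3,1,1,1,40] for √426; ℓ=12 ⇒ convergent index 11
a_0=20:  p_0=20·1+0=20,  q_0=20·0+1=1
…
a_3=1:  p_3=1·41+21=62,  q_3=1·2+1=3
…
a_5=2:  p_5=2·227+62=516,  q_5=2·11+3=25
…
a_7=2:  p_7=2·3323+516=7162,  q_7=2·161+25=347
…
a_10=1:  p_10=1·31971+24809=56780,  q_10=1·1549+1202=2751
a_11=1:  p_11=1·56780+31971=88751,  q_11=1·2751+1549=4300
→ (88751, 4300).  Check: 88751²=7876740001, 426·4300²=7876740000, difference 1.
k=2:  x_2 = 88751·88751+426·4300·4300 = 15753480001,  y_2 = 88751·4300+4300·88751 = 763258600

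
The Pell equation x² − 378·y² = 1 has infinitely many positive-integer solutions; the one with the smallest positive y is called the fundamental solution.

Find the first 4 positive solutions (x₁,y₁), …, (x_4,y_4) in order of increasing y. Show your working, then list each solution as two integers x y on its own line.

[19; 2,3,1,4,1,3,2,38] for √378; ℓ=8 ⇒ convergent index 7
k=0  a_k=19  p_k/q_k = 19/1
k=1  a_k=2  p_k/q_k = 39/2
…
k=4  a_k=4  p_k/q_k = 836/43
…
k=6  a_k=3  p_k/q_k = 3869/199
k=7  a_k=2  p_k/q_k = 8749/450
fundamental: x₁=8749, y₁=450  (since 76545001 − 378·202500 = 1)
(8749+450√378)^2 = 153090001 + 7874100√378
(8749+450√378)^3 = 2678768828749 + 137781001350√378
(8749+450√378)^4 = 46873096812360001 + 2410891953748200√378

8749 450
153090001 7874100
2678768828749 137781001350
46873096812360001 2410891953748200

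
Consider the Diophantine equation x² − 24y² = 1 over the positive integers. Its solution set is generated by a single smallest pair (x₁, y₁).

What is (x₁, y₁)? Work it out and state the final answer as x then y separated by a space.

5 1

[4; 1,8] for √24; ℓ=2 ⇒ convergent index 1
step 0: (4, 1)  from 4·(1,0) + (0,1)
step 1: (5, 1)  from 1·(4,1) + (1,0)
fundamental: x₁=5, y₁=1  (since 25 − 24·1 = 1)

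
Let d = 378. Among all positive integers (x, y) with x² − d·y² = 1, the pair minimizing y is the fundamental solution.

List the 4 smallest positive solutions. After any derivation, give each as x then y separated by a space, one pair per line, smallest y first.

8749 450
153090001 7874100
2678768828749 137781001350
46873096812360001 2410891953748200

√378 = [19; 2,3,1,4,1,3,2,38, …], period ℓ=8 (even) → k=7
a_0=19:  p_0=19·1+0=19,  q_0=19·0+1=1
…
a_2=3:  p_2=3·39+19=136,  q_2=3·2+1=7
a_3=1:  p_3=1·136+39=175,  q_3=1·7+2=9
a_4=4:  p_4=4·175+136=836,  q_4=4·9+7=43
…
a_6=3:  p_6=3·1011+836=3869,  q_6=3·52+43=199
a_7=2:  p_7=2·3869+1011=8749,  q_7=2·199+52=450
(x₁, y₁) = (8749, 450);  8749² − 378·450² = 1 ✓
(8749+450√378)^2 = 153090001 + 7874100√378
(8749+450√378)^3 = 2678768828749 + 137781001350√378
(8749+450√378)^4 = 46873096812360001 + 2410891953748200√378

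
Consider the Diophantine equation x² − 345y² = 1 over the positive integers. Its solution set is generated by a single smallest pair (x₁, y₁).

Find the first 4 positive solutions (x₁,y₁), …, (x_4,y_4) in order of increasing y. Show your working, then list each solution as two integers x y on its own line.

6761 364
91422241 4922008
1236211536041 66555391812
16716052298924161 899962003159856

√345 = [18; 1,1,2,1,6,1,2,1,1,36, …], period ℓ=10 (even) → k=9
i=0: a=18 ⇒ p=18, q=1
i=1: a=1 ⇒ p=19, q=1
…
i=3: a=2 ⇒ p=93, q=5
…
i=5: a=6 ⇒ p=873, q=47
…
i=8: a=1 ⇒ p=3882, q=209
i=9: a=1 ⇒ p=6761, q=364
→ (6761, 364).  Check: 6761²=45711121, 345·364²=45711120, difference 1.
(6761+364√345)^2 = 91422241 + 4922008√345
(6761+364√345)^3 = 1236211536041 + 66555391812√345
(6761+364√345)^4 = 16716052298924161 + 899962003159856√345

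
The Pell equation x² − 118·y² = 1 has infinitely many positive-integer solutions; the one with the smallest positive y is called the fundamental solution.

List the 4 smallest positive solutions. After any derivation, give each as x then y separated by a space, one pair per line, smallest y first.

306917 28254
188396089777 17343265836
115643925371868101 10645886241146970
70986173286526887819457 6534806934930865917144

√118 = [10; 1,6,3,2,10,2,3,6,1,20, …], period ℓ=10 (even) → k=9
step 0: (10, 1)  from 10·(1,0) + (0,1)
…
step 2: (76, 7)  from 6·(11,1) + (10,1)
step 3: (239, 22)  from 3·(76,7) + (11,1)
step 4: (554, 51)  from 2·(239,22) + (76,7)
step 5: (5779, 532)  from 10·(554,51) + (239,22)
step 6: (12112, 1115)  from 2·(5779,532) + (554,51)
step 7: (42115, 3877)  from 3·(12112,1115) + (5779,532)
step 8: (264802, 24377)  from 6·(42115,3877) + (12112,1115)
step 9: (306917, 28254)  from 1·(264802,24377) + (42115,3877)
fundamental: x₁=306917, y₁=28254  (since 94198044889 − 118·798288516 = 1)
n=2: (306917,28254)∘(306917,28254) = (306917·306917+118·28254·28254, 306917·28254+28254·306917) = (188396089777,17343265836)
n=3: (188396089777,17343265836)∘(306917,28254) = (306917·188396089777+118·28254·17343265836, 306917·17343265836+28254·188396089777) = (115643925371868101,10645886241146970)
n=4: (115643925371868101,10645886241146970)∘(306917,28254) = (306917·115643925371868101+118·28254·10645886241146970, 306917·10645886241146970+28254·115643925371868101) = (70986173286526887819457,6534806934930865917144)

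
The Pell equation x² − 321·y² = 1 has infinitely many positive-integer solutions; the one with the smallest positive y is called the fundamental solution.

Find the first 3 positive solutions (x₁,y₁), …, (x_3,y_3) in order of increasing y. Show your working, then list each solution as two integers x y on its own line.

215 12
92449 5160
39752855 2218788

[17; 1,10,1,34] for √321; ℓ=4 ⇒ convergent index 3
step 0: (17, 1)  from 17·(1,0) + (0,1)
step 1: (18, 1)  from 1·(17,1) + (1,0)
step 2: (197, 11)  from 10·(18,1) + (17,1)
step 3: (215, 12)  from 1·(197,11) + (18,1)
(x₁, y₁) = (215, 12);  215² − 321·12² = 1 ✓
(215+12√321)^2 = 92449 + 5160√321
(215+12√321)^3 = 39752855 + 2218788√321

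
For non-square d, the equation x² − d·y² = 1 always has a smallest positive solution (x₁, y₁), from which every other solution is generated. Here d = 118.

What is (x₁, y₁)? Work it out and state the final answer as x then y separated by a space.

306917 28254

[10; 1,6,3,2,10,2,3,6,1,20] for √118; ℓ=10 ⇒ convergent index 9
step 0: (10, 1)  from 10·(1,0) + (0,1)
step 1: (11, 1)  from 1·(10,1) + (1,0)
step 2: (76, 7)  from 6·(11,1) + (10,1)
…
step 4: (554, 51)  from 2·(239,22) + (76,7)
step 5: (5779, 532)  from 10·(554,51) + (239,22)
step 6: (12112, 1115)  from 2·(5779,532) + (554,51)
…
step 8: (264802, 24377)  from 6·(42115,3877) + (12112,1115)
step 9: (306917, 28254)  from 1·(264802,24377) + (42115,3877)
fundamental: x₁=306917, y₁=28254  (since 94198044889 − 118·798288516 = 1)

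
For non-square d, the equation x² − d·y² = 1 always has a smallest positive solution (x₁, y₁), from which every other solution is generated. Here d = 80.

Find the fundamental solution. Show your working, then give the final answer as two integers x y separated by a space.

√80 → a₀=8, period (1,16); ℓ=2 even so k=1
i=0: a=8 ⇒ p=8, q=1
i=1: a=1 ⇒ p=9, q=1
fundamental: x₁=9, y₁=1  (since 81 − 80·1 = 1)

9 1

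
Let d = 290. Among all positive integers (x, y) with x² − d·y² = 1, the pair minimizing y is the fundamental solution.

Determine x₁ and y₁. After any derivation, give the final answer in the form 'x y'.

579 34

d=290: √d = [17; 34] (ℓ=1, odd), read p_1/q_1
i=0: a=17 ⇒ p=17, q=1
i=1: a=34 ⇒ p=579, q=34
fundamental: x₁=579, y₁=34  (since 335241 − 290·1156 = 1)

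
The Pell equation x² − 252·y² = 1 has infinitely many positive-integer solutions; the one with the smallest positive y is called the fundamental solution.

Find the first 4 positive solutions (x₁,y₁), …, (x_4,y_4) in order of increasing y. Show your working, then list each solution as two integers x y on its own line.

127 8
32257 2032
8193151 516120
2081028097 131092448

√252 = [15; 1,6,1,30, …], period ℓ=4 (even) → k=3
i=0: a=15 ⇒ p=15, q=1
i=1: a=1 ⇒ p=16, q=1
i=2: a=6 ⇒ p=111, q=7
i=3: a=1 ⇒ p=127, q=8
(x₁, y₁) = (127, 8);  127² − 252·8² = 1 ✓
(x_2, y_2) = (127·127 + 252·8·8, 127·8 + 8·127) = (32257, 2032)
(x_3, y_3) = (127·32257 + 252·8·2032, 127·2032 + 8·32257) = (8193151, 516120)
(x_4, y_4) = (127·8193151 + 252·8·516120, 127·516120 + 8·8193151) = (2081028097, 131092448)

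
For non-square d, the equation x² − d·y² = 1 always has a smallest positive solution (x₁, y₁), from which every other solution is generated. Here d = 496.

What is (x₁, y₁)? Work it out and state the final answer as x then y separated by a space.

4620799 207480

√496 → a₀=22, period (3,1,2,4,1,…,1,3,44); ℓ=16 even so k=15
k=0  a_k=22  p_k/q_k = 22/1
k=1  a_k=3  p_k/q_k = 67/3
k=2  a_k=1  p_k/q_k = 89/4
k=3  a_k=2  p_k/q_k = 245/11
…
k=5  a_k=1  p_k/q_k = 1314/59
k=6  a_k=1  p_k/q_k = 2383/107
k=7  a_k=2  p_k/q_k = 6080/273
…
k=11  a_k=1  p_k/q_k = 84875/3811
k=12  a_k=4  p_k/q_k = 389209/17476
…
k=14  a_k=1  p_k/q_k = 1252502/56239
k=15  a_k=3  p_k/q_k = 4620799/207480
→ (4620799, 207480).  Check: 4620799²=21351783398401, 496·207480²=21351783398400, difference 1.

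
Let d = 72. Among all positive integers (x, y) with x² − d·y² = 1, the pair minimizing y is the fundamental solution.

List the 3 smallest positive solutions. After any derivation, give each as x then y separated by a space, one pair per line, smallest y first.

√72 → a₀=8, period (2,16); ℓ=2 even so k=1
k=0  a_k=8  p_k/q_k = 8/1
k=1  a_k=2  p_k/q_k = 17/2
(x₁, y₁) = (17, 2);  17² − 72·2² = 1 ✓
n=2: (17,2)∘(17,2) = (17·17+72·2·2, 17·2+2·17) = (577,68)
n=3: (577,68)∘(17,2) = (17·577+72·2·68, 17·68+2·577) = (19601,2310)

17 2
577 68
19601 2310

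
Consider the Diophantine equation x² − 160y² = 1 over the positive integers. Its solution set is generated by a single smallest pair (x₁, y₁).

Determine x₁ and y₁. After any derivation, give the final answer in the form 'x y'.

√160 → a₀=12, period (1,1,1,5,1,1,1,24); ℓ=8 even so k=7
k=0  a_k=12  p_k/q_k = 12/1
k=1  a_k=1  p_k/q_k = 13/1
…
k=6  a_k=1  p_k/q_k = 468/37
k=7  a_k=1  p_k/q_k = 721/57
→ (721, 57).  Check: 721²=519841, 160·57²=519840, difference 1.

721 57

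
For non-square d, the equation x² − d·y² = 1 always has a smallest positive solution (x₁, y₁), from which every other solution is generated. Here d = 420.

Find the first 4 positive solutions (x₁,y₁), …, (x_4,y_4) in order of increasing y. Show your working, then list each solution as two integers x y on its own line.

41 2
3361 164
275561 13446
22592641 1102408

√420 → a₀=20, period (2,40); ℓ=2 even so k=1
step 0: (20, 1)  from 20·(1,0) + (0,1)
step 1: (41, 2)  from 2·(20,1) + (1,0)
→ (41, 2).  Check: 41²=1681, 420·2²=1680, difference 1.
(41+2√420)^2 = 3361 + 164√420
(41+2√420)^3 = 275561 + 13446√420
(41+2√420)^4 = 22592641 + 1102408√420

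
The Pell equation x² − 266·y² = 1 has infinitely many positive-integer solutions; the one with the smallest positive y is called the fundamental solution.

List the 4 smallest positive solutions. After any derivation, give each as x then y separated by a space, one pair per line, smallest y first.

685 42
938449 57540
1285674445 78829758
1761373051201 107996710920

√266 → a₀=16, period (3,4,3,32); ℓ=4 even so k=3
i=0: a=16 ⇒ p=16, q=1
…
i=2: a=4 ⇒ p=212, q=13
i=3: a=3 ⇒ p=685, q=42
(x₁, y₁) = (685, 42);  685² − 266·42² = 1 ✓
n=2: (685,42)∘(685,42) = (685·685+266·42·42, 685·42+42·685) = (938449,57540)
n=3: (938449,57540)∘(685,42) = (685·938449+266·42·57540, 685·57540+42·938449) = (1285674445,78829758)
n=4: (1285674445,78829758)∘(685,42) = (685·1285674445+266·42·78829758, 685·78829758+42·1285674445) = (1761373051201,107996710920)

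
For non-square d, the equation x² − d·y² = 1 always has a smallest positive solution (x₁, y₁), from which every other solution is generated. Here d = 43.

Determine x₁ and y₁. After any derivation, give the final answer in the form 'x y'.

3482 531

d=43: √d = [6; 1,1,3,1,5,1,3,1,1,12] (ℓ=10, even), read p_9/q_9
step 0: (6, 1)  from 6·(1,0) + (0,1)
…
step 2: (13, 2)  from 1·(7,1) + (6,1)
…
step 4: (59, 9)  from 1·(46,7) + (13,2)
…
step 6: (400, 61)  from 1·(341,52) + (59,9)
step 7: (1541, 235)  from 3·(400,61) + (341,52)
step 8: (1941, 296)  from 1·(1541,235) + (400,61)
step 9: (3482, 531)  from 1·(1941,296) + (1541,235)
fundamental: x₁=3482, y₁=531  (since 12124324 − 43·281961 = 1)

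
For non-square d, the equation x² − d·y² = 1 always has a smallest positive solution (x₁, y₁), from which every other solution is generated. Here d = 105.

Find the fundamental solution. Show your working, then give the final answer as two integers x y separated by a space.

41 4

d=105: √d = [10; 4,20] (ℓ=2, even), read p_1/q_1
a_0=10:  p_0=10·1+0=10,  q_0=10·0+1=1
a_1=4:  p_1=4·10+1=41,  q_1=4·1+0=4
fundamental: x₁=41, y₁=4  (since 1681 − 105·16 = 1)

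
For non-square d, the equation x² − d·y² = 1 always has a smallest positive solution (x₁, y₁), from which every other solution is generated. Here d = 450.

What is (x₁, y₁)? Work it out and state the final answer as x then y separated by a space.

√450 = [21; 4,1,2,4,2,1,4,42, …], period ℓ=8 (even) → k=7
k=0  a_k=21  p_k/q_k = 21/1
k=1  a_k=4  p_k/q_k = 85/4
…
k=3  a_k=2  p_k/q_k = 297/14
…
k=5  a_k=2  p_k/q_k = 2885/136
k=6  a_k=1  p_k/q_k = 4179/197
k=7  a_k=4  p_k/q_k = 19601/924
→ (19601, 924).  Check: 19601²=384199201, 450·924²=384199200, difference 1.

19601 924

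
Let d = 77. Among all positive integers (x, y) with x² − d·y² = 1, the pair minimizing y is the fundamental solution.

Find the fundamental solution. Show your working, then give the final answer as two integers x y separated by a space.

351 40

d=77: √d = [8; 1,3,2,3,1,16] (ℓ=6, even), read p_5/q_5
a_0=8:  p_0=8·1+0=8,  q_0=8·0+1=1
a_1=1:  p_1=1·8+1=9,  q_1=1·1+0=1
…
a_3=2:  p_3=2·35+9=79,  q_3=2·4+1=9
a_4=3:  p_4=3·79+35=272,  q_4=3·9+4=31
a_5=1:  p_5=1·272+79=351,  q_5=1·31+9=40
→ (351, 40).  Check: 351²=123201, 77·40²=123200, difference 1.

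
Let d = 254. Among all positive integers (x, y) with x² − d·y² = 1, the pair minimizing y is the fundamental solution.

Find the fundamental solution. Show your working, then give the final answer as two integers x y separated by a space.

√254 = [15; 1,14,1,30, …], period ℓ=4 (even) → k=3
i=0: a=15 ⇒ p=15, q=1
…
i=2: a=14 ⇒ p=239, q=15
i=3: a=1 ⇒ p=255, q=16
fundamental: x₁=255, y₁=16  (since 65025 − 254·256 = 1)

255 16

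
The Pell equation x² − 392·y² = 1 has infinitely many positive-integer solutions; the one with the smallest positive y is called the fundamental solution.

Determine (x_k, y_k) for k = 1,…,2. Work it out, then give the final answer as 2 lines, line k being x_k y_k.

√392 → a₀=19, period (1,3,1,38); ℓ=4 even so k=3
i=0: a=19 ⇒ p=19, q=1
i=1: a=1 ⇒ p=20, q=1
i=2: a=3 ⇒ p=79, q=4
i=3: a=1 ⇒ p=99, q=5
(x₁, y₁) = (99, 5);  99² − 392·5² = 1 ✓
k=2:  x_2 = 99·99+392·5·5 = 19601,  y_2 = 99·5+5·99 = 990

99 5
19601 990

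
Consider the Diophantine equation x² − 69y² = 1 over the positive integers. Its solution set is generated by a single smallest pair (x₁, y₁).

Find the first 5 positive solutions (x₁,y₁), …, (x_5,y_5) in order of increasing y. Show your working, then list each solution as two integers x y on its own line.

√69 → a₀=8, period (3,3,1,4,1,3,3,16); ℓ=8 even so k=7
a_0=8:  p_0=8·1+0=8,  q_0=8·0+1=1
…
a_2=3:  p_2=3·25+8=83,  q_2=3·3+1=10
a_3=1:  p_3=1·83+25=108,  q_3=1·10+3=13
…
a_6=3:  p_6=3·623+515=2384,  q_6=3·75+62=287
a_7=3:  p_7=3·2384+623=7775,  q_7=3·287+75=936
(x₁, y₁) = (7775, 936);  7775² − 69·936² = 1 ✓
(7775+936√69)^2 = 120901249 + 14554800√69
(7775+936√69)^3 = 1880014414175 + 226327139064√69
(7775+936√69)^4 = 29234224019520001 + 3519386997890400√69
(7775+936√69)^5 = 454592181623521601375 + 54726467590868580936√69

7775 936
120901249 14554800
1880014414175 226327139064
29234224019520001 3519386997890400
454592181623521601375 54726467590868580936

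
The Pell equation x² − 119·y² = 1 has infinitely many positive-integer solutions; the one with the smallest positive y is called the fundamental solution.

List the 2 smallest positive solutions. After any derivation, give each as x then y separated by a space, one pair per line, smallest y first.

120 11
28799 2640

[10; 1,9,1,20] for √119; ℓ=4 ⇒ convergent index 3
step 0: (10, 1)  from 10·(1,0) + (0,1)
step 1: (11, 1)  from 1·(10,1) + (1,0)
step 2: (109, 10)  from 9·(11,1) + (10,1)
step 3: (120, 11)  from 1·(109,10) + (11,1)
→ (120, 11).  Check: 120²=14400, 119·11²=14399, difference 1.
(120+11√119)^2 = 28799 + 2640√119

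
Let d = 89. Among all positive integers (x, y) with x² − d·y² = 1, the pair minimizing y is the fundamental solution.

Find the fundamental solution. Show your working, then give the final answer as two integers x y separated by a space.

d=89: √d = [9; 2,3,3,2,18] (ℓ=5, odd), read p_9/q_9
step 0: (9, 1)  from 9·(1,0) + (0,1)
step 1: (19, 2)  from 2·(9,1) + (1,0)
step 2: (66, 7)  from 3·(19,2) + (9,1)
step 3: (217, 23)  from 3·(66,7) + (19,2)
step 4: (500, 53)  from 2·(217,23) + (66,7)
step 5: (9217, 977)  from 18·(500,53) + (217,23)
step 6: (18934, 2007)  from 2·(9217,977) + (500,53)
step 7: (66019, 6998)  from 3·(18934,2007) + (9217,977)
step 8: (216991, 23001)  from 3·(66019,6998) + (18934,2007)
step 9: (500001, 53000)  from 2·(216991,23001) + (66019,6998)
fundamental: x₁=500001, y₁=53000  (since 250001000001 − 89·2809000000 = 1)

500001 53000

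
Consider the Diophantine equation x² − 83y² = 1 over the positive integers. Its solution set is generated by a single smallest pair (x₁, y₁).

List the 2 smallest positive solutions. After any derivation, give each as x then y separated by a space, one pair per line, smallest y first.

82 9
13447 1476

√83 = [9; 9,18, …], period ℓ=2 (even) → k=1
step 0: (9, 1)  from 9·(1,0) + (0,1)
step 1: (82, 9)  from 9·(9,1) + (1,0)
fundamental: x₁=82, y₁=9  (since 6724 − 83·81 = 1)
(82+9√83)^2 = 13447 + 1476√83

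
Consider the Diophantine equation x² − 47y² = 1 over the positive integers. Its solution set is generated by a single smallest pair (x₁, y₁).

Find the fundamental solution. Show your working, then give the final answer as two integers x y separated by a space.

√47 → a₀=6, period (1,5,1,12); ℓ=4 even so k=3
a_0=6:  p_0=6·1+0=6,  q_0=6·0+1=1
…
a_2=5:  p_2=5·7+6=41,  q_2=5·1+1=6
a_3=1:  p_3=1·41+7=48,  q_3=1·6+1=7
(x₁, y₁) = (48, 7);  48² − 47·7² = 1 ✓

48 7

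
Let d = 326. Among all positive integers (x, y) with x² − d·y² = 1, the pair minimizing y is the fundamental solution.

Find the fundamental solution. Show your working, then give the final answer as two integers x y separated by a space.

√326 → a₀=18, period (18,36); ℓ=2 even so k=1
a_0=18:  p_0=18·1+0=18,  q_0=18·0+1=1
a_1=18:  p_1=18·18+1=325,  q_1=18·1+0=18
→ (325, 18).  Check: 325²=105625, 326·18²=105624, difference 1.

325 18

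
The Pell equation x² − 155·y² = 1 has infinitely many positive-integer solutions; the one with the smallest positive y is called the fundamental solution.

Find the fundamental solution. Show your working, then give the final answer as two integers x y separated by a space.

249 20

d=155: √d = [12; 2,4,2,24] (ℓ=4, even), read p_3/q_3
i=0: a=12 ⇒ p=12, q=1
i=1: a=2 ⇒ p=25, q=2
i=2: a=4 ⇒ p=112, q=9
i=3: a=2 ⇒ p=249, q=20
fundamental: x₁=249, y₁=20  (since 62001 − 155·400 = 1)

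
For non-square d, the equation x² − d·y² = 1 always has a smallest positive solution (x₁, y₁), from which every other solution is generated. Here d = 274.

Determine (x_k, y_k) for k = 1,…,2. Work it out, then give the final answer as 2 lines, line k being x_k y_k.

3959299 239190
31352097142801 1894049455620

√274 = [16; 1,1,4,4,1,1,32, …], period ℓ=7 (odd) → k=13
a_0=16:  p_0=16·1+0=16,  q_0=16·0+1=1
a_1=1:  p_1=1·16+1=17,  q_1=1·1+0=1
a_2=1:  p_2=1·17+16=33,  q_2=1·1+1=2
…
a_4=4:  p_4=4·149+33=629,  q_4=4·9+2=38
…
a_6=1:  p_6=1·778+629=1407,  q_6=1·47+38=85
…
a_12=1:  p_12=1·1770023+419253=2189276,  q_12=1·106931+25328=132259
a_13=1:  p_13=1·2189276+1770023=3959299,  q_13=1·132259+106931=239190
fundamental: x₁=3959299, y₁=239190  (since 15676048571401 − 274·57211856100 = 1)
(x_2, y_2) = (3959299·3959299 + 274·239190·239190, 3959299·239190 + 239190·3959299) = (31352097142801, 1894049455620)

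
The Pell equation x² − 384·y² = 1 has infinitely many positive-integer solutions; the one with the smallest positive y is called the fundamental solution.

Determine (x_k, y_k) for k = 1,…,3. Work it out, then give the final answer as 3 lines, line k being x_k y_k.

d=384: √d = [19; 1,1,2,9,2,1,1,38] (ℓ=8, even), read p_7/q_7
a_0=19:  p_0=19·1+0=19,  q_0=19·0+1=1
a_1=1:  p_1=1·19+1=20,  q_1=1·1+0=1
…
a_3=2:  p_3=2·39+20=98,  q_3=2·2+1=5
a_4=9:  p_4=9·98+39=921,  q_4=9·5+2=47
a_5=2:  p_5=2·921+98=1940,  q_5=2·47+5=99
a_6=1:  p_6=1·1940+921=2861,  q_6=1·99+47=146
a_7=1:  p_7=1·2861+1940=4801,  q_7=1·146+99=245
(x₁, y₁) = (4801, 245);  4801² − 384·245² = 1 ✓
k=2:  x_2 = 4801·4801+384·245·245 = 46099201,  y_2 = 4801·245+245·4801 = 2352490
k=3:  x_3 = 4801·46099201+384·245·2352490 = 442644523201,  y_3 = 4801·2352490+245·46099201 = 22588608735

4801 245
46099201 2352490
442644523201 22588608735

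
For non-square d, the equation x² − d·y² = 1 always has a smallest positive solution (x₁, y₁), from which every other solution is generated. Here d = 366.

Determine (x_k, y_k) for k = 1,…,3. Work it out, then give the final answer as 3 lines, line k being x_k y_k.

√366 = [19; 7,1,1,1,2,12,2,1,1,1,7,38, …], period ℓ=12 (even) → k=11
a_0=19:  p_0=19·1+0=19,  q_0=19·0+1=1
…
a_2=1:  p_2=1·134+19=153,  q_2=1·7+1=8
…
a_5=2:  p_5=2·440+287=1167,  q_5=2·23+15=61
a_6=12:  p_6=12·1167+440=14444,  q_6=12·61+23=755
…
a_9=1:  p_9=1·44499+30055=74554,  q_9=1·2326+1571=3897
a_10=1:  p_10=1·74554+44499=119053,  q_10=1·3897+2326=6223
a_11=7:  p_11=7·119053+74554=907925,  q_11=7·6223+3897=47458
(x₁, y₁) = (907925, 47458);  907925² − 366·47458² = 1 ✓
k=2:  x_2 = 907925·907925+366·47458·47458 = 1648655611249,  y_2 = 907925·47458+47458·907925 = 86176609300
k=3:  x_3 = 907925·1648655611249+366·47458·86176609300 = 2993711291685588725,  y_3 = 907925·86176609300+47458·1648655611249 = 156483795997357542

907925 47458
1648655611249 86176609300
2993711291685588725 156483795997357542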